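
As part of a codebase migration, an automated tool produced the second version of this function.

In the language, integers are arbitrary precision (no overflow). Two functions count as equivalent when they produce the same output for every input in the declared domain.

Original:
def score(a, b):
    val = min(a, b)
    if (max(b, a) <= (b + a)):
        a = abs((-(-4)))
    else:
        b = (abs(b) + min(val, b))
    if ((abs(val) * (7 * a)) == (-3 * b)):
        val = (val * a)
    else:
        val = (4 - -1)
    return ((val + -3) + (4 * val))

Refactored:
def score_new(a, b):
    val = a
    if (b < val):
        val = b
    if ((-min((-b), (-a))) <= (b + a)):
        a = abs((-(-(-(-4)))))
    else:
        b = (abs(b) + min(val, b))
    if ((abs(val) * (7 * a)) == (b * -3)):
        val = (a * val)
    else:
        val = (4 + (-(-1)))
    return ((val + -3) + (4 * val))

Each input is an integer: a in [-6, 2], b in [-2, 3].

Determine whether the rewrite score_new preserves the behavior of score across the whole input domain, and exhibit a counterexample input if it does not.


Although min/max/abs usage differs; and arithmetic usage differs; and branching structure differs; and statement counts differ; and comparison usage differs, 54/54 inputs agree.
verdict: equivalent


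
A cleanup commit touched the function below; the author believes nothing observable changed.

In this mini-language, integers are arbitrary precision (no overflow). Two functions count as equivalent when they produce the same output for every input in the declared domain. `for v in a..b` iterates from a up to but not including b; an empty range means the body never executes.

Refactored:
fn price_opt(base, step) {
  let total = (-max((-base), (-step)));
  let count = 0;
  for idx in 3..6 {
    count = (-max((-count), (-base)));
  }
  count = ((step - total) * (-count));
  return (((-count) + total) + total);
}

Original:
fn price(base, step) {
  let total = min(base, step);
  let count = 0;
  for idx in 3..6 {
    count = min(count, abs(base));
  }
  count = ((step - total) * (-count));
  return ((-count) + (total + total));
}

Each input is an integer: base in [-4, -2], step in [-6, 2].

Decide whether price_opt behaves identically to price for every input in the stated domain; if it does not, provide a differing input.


Not equivalent: base=-4, step=-3 separates them (-8 vs -12).
price: total becomes -4; next count becomes 0; next at idx=3:; next count becomes 0; next at idx=4:; next count becomes 0; next at idx=5:; next count becomes 0; next count becomes 0; next final value -8
price_opt: total becomes -4; next count becomes 0; next at idx=3:; next count becomes -4; next at idx=4:; next count becomes -4; next at idx=5:; next count becomes -4; next count becomes 4; next final value -12
verdict: not equivalent; witness: base=-4, step=-3


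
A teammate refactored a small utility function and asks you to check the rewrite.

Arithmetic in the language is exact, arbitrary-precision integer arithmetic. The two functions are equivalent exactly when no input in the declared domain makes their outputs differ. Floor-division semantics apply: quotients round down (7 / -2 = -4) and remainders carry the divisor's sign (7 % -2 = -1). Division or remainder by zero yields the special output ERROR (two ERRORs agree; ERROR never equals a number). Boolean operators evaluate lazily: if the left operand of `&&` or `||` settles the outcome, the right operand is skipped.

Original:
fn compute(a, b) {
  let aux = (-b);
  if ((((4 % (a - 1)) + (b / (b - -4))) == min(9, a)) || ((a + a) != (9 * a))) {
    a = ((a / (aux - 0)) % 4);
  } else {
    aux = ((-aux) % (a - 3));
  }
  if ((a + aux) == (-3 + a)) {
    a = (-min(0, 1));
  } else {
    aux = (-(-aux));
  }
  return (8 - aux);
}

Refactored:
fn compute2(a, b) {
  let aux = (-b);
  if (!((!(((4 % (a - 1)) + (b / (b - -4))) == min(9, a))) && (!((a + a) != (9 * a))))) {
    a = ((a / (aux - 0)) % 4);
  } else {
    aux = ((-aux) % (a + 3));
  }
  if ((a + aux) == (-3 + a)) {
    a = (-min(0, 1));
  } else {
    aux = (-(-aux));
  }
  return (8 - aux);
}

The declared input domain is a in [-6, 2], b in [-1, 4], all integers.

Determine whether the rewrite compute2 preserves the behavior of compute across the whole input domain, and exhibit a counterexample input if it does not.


Not equivalent: a=0, b=-1 separates them (9 vs 6).
compute: aux becomes 1; next ((((4 % (a - 1)) + (b / (b - -4))) == min(9, a)) || ((a + a) != (9 * a))) evaluates to false; next aux becomes -1; next ((a + aux) == (-3 + a)) evaluates to false; next aux becomes -1; next final value 9
compute2: aux becomes 1; next (!((!(((4 % (a - 1)) + (b / (b - -4))) == min(9, a))) && (!((a + a) != (9 * a))))) evaluates to false; next aux becomes 2; next ((a + aux) == (-3 + a)) evaluates to false; next aux becomes 2; next final value 6
verdict: not equivalent; witness: a=0, b=-1


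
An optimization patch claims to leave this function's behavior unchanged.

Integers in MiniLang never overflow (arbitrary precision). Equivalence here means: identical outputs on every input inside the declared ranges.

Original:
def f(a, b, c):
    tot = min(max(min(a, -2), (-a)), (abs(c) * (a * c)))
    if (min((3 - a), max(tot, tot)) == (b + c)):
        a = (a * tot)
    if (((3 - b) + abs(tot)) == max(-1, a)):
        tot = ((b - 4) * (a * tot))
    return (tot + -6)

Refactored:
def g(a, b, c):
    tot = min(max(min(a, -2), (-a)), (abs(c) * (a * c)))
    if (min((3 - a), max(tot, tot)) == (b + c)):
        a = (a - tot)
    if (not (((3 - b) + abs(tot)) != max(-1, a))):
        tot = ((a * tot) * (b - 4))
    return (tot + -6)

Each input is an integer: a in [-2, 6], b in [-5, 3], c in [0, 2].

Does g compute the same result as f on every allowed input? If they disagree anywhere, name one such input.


a=5, b=-2, c=0 yields -8 from f but 78 from g.
verdict: not equivalent; witness: a=5, b=-2, c=0


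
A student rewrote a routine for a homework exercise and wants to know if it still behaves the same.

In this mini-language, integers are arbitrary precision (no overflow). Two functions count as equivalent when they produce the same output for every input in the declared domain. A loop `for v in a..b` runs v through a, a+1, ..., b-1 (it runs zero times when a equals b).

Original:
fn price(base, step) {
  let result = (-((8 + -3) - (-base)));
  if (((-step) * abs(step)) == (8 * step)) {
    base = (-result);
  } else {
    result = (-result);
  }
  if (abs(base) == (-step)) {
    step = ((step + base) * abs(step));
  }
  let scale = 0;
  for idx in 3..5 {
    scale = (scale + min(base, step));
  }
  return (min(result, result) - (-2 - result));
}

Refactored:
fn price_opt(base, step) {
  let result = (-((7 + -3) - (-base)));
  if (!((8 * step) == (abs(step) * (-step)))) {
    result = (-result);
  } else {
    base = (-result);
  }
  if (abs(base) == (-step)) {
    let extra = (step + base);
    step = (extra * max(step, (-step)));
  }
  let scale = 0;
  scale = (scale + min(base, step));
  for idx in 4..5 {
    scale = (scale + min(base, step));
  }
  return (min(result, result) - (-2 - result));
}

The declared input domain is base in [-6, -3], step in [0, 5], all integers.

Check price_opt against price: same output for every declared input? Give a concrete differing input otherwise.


These are not equivalent — on base=-6, step=0 the outputs split (4 vs 6).
price: result becomes 1; next (((-step) * abs(step)) == (8 * step)) evaluates to true; next base becomes -1; next (abs(base) == (-step)) evaluates to false; next scale becomes 0; next at idx=3:; next scale becomes -1; next at idx=4:; next scale becomes -2; next final value 4
price_opt: result becomes 2; next (!((8 * step) == (abs(step) * (-step)))) evaluates to false; next base becomes -2; next (abs(base) == (-step)) evaluates to false; next scale becomes 0; next scale becomes -2; next at idx=4:; next scale becomes -4; next final value 6
verdict: not equivalent; witness: base=-6, step=0


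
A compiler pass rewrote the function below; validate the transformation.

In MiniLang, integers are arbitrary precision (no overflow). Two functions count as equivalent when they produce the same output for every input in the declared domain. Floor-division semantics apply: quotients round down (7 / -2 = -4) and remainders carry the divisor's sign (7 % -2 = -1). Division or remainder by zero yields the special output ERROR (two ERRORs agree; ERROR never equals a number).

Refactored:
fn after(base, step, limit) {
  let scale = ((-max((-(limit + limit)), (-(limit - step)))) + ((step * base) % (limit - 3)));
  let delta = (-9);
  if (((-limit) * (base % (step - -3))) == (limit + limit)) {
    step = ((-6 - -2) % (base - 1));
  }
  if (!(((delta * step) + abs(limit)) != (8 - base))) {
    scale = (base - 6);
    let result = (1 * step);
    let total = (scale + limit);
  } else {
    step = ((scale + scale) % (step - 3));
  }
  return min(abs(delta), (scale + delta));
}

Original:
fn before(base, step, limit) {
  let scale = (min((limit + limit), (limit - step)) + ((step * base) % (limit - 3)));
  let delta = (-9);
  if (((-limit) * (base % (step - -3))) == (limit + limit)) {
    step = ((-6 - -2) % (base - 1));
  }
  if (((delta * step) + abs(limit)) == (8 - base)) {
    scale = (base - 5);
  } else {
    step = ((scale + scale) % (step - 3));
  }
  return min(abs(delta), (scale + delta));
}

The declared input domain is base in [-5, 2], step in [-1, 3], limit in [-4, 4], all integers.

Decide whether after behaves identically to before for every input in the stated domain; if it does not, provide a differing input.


Try base=-5, step=-1, limit=-4.
before: scale becomes -10; next delta becomes -9; next (((-limit) * (base % (step - -3))) == (limit + limit)) evaluates to false; next (((delta * step) + abs(limit)) == (8 - base)) evaluates to true; next scale becomes -10; next final value -19
after: scale becomes -10; next delta becomes -9; next (((-limit) * (base % (step - -3))) == (limit + limit)) evaluates to false; next (!(((delta * step) + abs(limit)) != (8 - base))) evaluates to true; next scale becomes -11; next result becomes -1; next total becomes -15; next final value -20
-19 against -20: the behavior changed.
verdict: not equivalent; witness: base=-5, step=-1, limit=-4


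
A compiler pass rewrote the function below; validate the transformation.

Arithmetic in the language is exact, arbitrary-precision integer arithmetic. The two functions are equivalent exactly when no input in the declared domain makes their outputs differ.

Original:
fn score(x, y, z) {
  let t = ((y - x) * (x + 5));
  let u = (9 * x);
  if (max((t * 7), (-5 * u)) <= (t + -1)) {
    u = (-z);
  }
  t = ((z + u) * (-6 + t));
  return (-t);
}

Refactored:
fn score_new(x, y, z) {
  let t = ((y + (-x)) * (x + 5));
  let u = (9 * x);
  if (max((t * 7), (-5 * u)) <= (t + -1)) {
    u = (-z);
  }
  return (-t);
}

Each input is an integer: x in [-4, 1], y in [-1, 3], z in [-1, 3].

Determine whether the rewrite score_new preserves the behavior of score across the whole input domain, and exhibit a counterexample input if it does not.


There is a counterexample at x=-4, y=-1, z=-1: -111 on one side, -3 on the other.
score: t becomes 3; next u becomes -36; next (max((t * 7), (-5 * u)) <= (t + -1)) evaluates to false; next t becomes 111; next final value -111
score_new: t becomes 3; next u becomes -36; next (max((t * 7), (-5 * u)) <= (t + -1)) evaluates to false; next final value -3
verdict: not equivalent; witness: x=-4, y=-1, z=-1


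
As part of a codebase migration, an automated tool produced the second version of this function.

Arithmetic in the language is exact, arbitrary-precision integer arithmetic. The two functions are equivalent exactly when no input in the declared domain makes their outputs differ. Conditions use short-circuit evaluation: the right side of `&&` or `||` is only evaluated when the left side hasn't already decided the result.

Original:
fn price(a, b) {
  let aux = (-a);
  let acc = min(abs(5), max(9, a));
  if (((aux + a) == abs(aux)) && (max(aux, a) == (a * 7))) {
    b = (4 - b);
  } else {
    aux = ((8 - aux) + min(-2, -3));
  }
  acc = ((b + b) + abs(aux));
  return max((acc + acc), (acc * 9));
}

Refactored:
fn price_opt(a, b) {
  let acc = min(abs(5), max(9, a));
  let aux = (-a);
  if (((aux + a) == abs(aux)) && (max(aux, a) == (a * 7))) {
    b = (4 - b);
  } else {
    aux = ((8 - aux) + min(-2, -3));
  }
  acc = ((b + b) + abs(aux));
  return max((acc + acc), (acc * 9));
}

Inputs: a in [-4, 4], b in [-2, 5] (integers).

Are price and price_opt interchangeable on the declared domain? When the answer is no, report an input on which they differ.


Reading the diff, among the changes: same computation, different form.
Spot check at a=-1, b=-2 — price: aux=1, then acc=5, then (((aux + a) == abs(aux)) && (max(aux, a) == (a * 7))) is false, then aux=4, then acc=0, then returns 0. price_opt: acc=5, then aux=1, then (((aux + a) == abs(aux)) && (max(aux, a) == (a * 7))) is false, then aux=4, then acc=0, then returns 0. Both give 0.
Every one of the 72 inputs gives matching results.
verdict: equivalent


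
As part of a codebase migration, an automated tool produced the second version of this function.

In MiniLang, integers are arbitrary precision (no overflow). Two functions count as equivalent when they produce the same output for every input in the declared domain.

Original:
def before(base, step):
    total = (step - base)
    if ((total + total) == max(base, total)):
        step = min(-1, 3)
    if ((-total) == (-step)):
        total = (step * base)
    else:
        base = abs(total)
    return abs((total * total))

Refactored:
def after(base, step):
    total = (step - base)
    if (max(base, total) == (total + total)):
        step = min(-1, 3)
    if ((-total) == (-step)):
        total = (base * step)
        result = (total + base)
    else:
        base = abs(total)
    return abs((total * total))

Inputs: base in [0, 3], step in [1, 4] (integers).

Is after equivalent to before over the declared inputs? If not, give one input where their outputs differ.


Equivalent — the differences include arithmetic usage differs, statement counts differ, local variable names differ, yet no declared input distinguishes the two.
One worked example (base=3, step=1) — before: total := -2 | ((total + total) == max(base, total)): false | ((-total) == (-step)): false | base := 2 | result 4; after: total := -2 | (max(base, total) == (total + total)): false | ((-total) == (-step)): false | base := 2 | result 4; agreement on 4.
An exhaustive pass over the 16 declared inputs shows identical outputs.
verdict: equivalent


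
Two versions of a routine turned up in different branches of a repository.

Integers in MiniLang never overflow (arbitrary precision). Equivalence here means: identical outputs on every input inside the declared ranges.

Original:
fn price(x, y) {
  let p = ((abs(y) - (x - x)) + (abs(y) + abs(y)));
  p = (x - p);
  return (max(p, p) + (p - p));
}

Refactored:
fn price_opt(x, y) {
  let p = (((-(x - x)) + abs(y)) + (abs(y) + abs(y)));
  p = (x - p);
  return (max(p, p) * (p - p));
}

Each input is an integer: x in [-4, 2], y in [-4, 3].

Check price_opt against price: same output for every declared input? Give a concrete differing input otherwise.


Take x=-4, y=-4.
price: p=12, then p=-16, then returns -16
price_opt: p=12, then p=-16, then returns 0
-16 against 0: the behavior changed.
verdict: not equivalent; witness: x=-4, y=-4


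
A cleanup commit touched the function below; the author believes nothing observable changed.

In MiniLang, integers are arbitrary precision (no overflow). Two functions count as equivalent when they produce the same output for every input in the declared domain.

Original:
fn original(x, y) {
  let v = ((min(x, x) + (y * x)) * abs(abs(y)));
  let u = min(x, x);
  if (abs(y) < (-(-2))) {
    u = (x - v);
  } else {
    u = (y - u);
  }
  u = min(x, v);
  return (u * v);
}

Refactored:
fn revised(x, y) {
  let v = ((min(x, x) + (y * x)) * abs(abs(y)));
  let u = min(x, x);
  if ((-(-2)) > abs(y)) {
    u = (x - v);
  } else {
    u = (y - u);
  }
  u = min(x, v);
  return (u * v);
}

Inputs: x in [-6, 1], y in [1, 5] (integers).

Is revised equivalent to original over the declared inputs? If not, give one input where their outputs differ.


Although comparison usage differs, 40/40 inputs agree.
verdict: equivalent


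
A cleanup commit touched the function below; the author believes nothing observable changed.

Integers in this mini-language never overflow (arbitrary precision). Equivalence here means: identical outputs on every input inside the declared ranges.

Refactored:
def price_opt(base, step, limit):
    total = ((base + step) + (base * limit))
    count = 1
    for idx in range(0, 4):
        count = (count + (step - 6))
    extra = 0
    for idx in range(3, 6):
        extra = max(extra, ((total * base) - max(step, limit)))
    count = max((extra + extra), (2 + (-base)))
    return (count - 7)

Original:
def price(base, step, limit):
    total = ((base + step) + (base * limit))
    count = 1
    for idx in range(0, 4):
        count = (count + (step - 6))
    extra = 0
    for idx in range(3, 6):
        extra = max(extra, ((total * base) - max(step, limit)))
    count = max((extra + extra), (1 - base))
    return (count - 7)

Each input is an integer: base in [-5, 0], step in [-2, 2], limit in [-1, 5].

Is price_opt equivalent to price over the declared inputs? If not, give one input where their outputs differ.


Evaluate both at base=-5, step=0, limit=-1.
price: total = 0; count = 1; [idx=0]; count = -5; [idx=1]; count = -11; [idx=2]; count = -17; [idx=3]; count = -23; extra = 0; [idx=3]; extra = 0; [idx=4]; extra = 0; [idx=5]; extra = 0; count = 6; return -1
price_opt: total = 0; count = 1; [idx=0]; count = -5; [idx=1]; count = -11; [idx=2]; count = -17; [idx=3]; count = -23; extra = 0; [idx=3]; extra = 0; [idx=4]; extra = 0; [idx=5]; extra = 0; count = 7; return 0
-1 against 0: the behavior changed.
verdict: not equivalent; witness: base=-5, step=0, limit=-1


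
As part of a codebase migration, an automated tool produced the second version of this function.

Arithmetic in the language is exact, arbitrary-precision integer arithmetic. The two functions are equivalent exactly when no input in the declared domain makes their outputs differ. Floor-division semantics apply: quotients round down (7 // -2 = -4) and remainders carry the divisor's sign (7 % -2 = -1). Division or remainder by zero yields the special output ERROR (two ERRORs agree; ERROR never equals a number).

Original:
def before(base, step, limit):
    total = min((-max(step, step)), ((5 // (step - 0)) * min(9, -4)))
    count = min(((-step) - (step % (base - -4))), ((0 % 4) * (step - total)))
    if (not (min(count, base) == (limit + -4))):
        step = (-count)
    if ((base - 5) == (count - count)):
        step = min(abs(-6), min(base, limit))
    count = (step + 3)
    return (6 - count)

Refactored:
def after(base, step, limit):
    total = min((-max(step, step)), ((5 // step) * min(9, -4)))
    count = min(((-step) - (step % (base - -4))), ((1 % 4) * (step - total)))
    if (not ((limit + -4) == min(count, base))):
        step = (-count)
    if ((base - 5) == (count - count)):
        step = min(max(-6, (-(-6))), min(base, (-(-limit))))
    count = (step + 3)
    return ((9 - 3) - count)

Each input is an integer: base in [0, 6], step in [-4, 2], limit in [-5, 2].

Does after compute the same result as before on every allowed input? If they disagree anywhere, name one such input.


Try base=0, step=-4, limit=-5.
before: total=4, then count=0, then (not (min(count, base) == (limit + -4))) is true, then step=0, then ((base - 5) == (count - count)) is false, then count=3, then returns 3
after: total=4, then count=-8, then (not ((limit + -4) == min(count, base))) is true, then step=8, then ((base - 5) == (count - count)) is false, then count=11, then returns -5
3 and -5 differ, so these are not the same function on this domain.
verdict: not equivalent; witness: base=0, step=-4, limit=-5


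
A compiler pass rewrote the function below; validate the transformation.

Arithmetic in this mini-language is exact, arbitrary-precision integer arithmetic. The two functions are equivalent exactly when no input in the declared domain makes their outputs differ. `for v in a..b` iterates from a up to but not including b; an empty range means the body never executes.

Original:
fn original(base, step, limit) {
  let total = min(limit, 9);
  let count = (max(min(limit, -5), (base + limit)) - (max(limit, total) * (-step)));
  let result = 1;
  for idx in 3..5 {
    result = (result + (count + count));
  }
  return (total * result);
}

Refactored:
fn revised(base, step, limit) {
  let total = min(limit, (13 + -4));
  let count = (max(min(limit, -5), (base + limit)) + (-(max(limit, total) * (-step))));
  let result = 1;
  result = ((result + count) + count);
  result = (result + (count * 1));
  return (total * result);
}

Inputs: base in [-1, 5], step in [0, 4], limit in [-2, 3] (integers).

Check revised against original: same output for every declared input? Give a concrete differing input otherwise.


Take base=-1, step=0, limit=-2.
original: total := -2 | count := -3 | result := 1 | iter idx=3: | result := -5 | iter idx=4: | result := -11 | result 22
revised: total := -2 | count := -3 | result := 1 | result := -5 | result := -8 | result 16
22 vs 16 — the two versions disagree here.
verdict: not equivalent; witness: base=-1, step=0, limit=-2


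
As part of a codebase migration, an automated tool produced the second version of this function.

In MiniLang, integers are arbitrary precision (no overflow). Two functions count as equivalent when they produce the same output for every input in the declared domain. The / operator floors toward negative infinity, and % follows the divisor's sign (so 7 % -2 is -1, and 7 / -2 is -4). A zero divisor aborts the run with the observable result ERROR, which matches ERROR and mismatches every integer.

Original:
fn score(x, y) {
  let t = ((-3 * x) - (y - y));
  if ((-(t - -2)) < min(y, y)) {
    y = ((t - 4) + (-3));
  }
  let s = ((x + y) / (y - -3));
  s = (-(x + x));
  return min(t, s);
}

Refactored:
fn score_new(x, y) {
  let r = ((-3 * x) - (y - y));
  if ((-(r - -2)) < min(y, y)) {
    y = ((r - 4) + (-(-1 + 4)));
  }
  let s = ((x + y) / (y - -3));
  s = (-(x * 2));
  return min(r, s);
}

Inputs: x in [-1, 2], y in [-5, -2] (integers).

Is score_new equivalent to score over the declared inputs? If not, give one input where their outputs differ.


Behavior is preserved: although constant usage differs, and arithmetic usage differs, and local variable names differ, the outputs never diverge.
Tracing x=0, y=-2: score: t = 0; ((-(t - -2)) < min(y, y)) -> false; s = -2; s = 0; return 0 | score_new: r = 0; ((-(r - -2)) < min(y, y)) -> false; s = -2; s = 0; return 0 — matching result 0.
Across all 16 domain points the two functions coincide.
verdict: equivalent


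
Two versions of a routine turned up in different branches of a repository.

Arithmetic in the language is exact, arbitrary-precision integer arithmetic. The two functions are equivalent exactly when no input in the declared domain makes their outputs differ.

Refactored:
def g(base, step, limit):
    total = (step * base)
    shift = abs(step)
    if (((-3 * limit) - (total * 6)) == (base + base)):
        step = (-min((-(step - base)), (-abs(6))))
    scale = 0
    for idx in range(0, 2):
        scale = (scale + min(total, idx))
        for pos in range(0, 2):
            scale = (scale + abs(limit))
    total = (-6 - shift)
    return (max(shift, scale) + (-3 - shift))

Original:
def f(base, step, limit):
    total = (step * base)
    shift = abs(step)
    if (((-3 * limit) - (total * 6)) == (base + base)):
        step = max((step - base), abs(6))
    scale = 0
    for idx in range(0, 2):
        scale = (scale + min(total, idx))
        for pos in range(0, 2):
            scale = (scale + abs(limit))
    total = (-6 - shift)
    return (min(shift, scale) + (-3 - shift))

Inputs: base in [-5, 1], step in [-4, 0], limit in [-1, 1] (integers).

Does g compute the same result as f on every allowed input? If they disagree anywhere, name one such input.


Evaluate both at base=-5, step=-4, limit=-1.
f: total := 20 | shift := 4 | (((-3 * limit) - (total * 6)) == (base + base)): false | scale := 0 | iter idx=0: | scale := 0 | iter pos=0: | scale := 1 | iter pos=1: | scale := 2 | iter idx=1: | scale := 3 | iter pos=0: | scale := 4 | iter pos=1: | scale := 5 | total := -10 | result -3
g: total := 20 | shift := 4 | (((-3 * limit) - (total * 6)) == (base + base)): false | scale := 0 | iter idx=0: | scale := 0 | iter pos=0: | scale := 1 | iter pos=1: | scale := 2 | iter idx=1: | scale := 3 | iter pos=0: | scale := 4 | iter pos=1: | scale := 5 | total := -10 | result -2
-3 vs -2 — the two versions disagree here.
verdict: not equivalent; witness: base=-5, step=-4, limit=-1


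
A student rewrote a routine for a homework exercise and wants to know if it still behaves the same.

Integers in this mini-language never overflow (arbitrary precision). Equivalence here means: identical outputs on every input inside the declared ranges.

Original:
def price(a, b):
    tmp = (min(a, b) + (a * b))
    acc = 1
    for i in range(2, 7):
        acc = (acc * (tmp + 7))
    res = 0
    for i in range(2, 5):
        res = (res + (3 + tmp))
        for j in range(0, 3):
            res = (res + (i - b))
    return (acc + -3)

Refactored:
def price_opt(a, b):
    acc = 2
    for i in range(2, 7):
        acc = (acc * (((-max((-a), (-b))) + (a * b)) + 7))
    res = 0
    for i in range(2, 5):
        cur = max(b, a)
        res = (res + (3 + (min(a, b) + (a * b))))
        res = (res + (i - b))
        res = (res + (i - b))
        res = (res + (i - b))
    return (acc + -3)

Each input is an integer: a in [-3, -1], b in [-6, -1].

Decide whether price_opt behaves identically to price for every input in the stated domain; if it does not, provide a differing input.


Input a=-3, b=-6: 2476096 from price versus 4952195 from price_opt.
verdict: not equivalent; witness: a=-3, b=-6


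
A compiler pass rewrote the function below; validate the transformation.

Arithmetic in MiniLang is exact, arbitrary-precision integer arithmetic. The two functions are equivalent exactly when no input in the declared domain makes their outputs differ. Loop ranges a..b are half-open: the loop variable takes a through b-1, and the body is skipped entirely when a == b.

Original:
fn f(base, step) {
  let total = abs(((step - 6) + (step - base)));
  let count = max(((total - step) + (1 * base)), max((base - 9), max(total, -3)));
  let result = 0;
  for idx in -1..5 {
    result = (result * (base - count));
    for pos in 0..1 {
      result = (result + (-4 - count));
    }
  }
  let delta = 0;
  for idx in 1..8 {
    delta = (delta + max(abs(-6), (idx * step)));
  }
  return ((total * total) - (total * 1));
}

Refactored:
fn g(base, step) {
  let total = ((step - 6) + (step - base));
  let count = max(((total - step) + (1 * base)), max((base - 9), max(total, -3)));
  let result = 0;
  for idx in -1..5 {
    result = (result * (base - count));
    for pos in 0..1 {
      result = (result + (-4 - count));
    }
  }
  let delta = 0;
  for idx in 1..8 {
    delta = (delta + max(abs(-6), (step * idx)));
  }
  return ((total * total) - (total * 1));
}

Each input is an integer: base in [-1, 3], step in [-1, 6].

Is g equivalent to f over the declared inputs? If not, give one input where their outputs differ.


Consider the input base=-1, step=-1.
f: total becomes 7; next count becomes 7; next result becomes 0; next at idx=-1:; next result becomes 0; next at pos=0:; next result becomes -11; next at idx=0:; next result becomes 88; next at pos=0:; next result becomes 77; next at idx=1:; next result becomes -616; next at pos=0:; next result becomes -627; next at idx=2:; next result becomes 5016; next at pos=0:; next result becomes 5005; next at idx=3:; next result becomes -40040; next at pos=0:; next result becomes -40051; next at idx=4:; next result becomes 320408; next at pos=0:; next result becomes 320397; next delta becomes 0; next at idx=1:; next delta becomes 6; next at idx=2:; next delta becomes 12; next at idx=3:; next delta becomes 18; next at idx=4:; next delta becomes 24; next at idx=5:; next delta becomes 30; next at idx=6:; next delta becomes 36; next at idx=7:; next delta becomes 42; next final value 42
g: total becomes -7; next count becomes -3; next result becomes 0; next at idx=-1:; next result becomes 0; next at pos=0:; next result becomes -1; next at idx=0:; next result becomes -2; next at pos=0:; next result becomes -3; next at idx=1:; next result becomes -6; next at pos=0:; next result becomes -7; next at idx=2:; next result becomes -14; next at pos=0:; next result becomes -15; next at idx=3:; next result becomes -30; next at pos=0:; next result becomes -31; next at idx=4:; next result becomes -62; next at pos=0:; next result becomes -63; next delta becomes 0; next at idx=1:; next delta becomes 6; next at idx=2:; next delta becomes 12; next at idx=3:; next delta becomes 18; next at idx=4:; next delta becomes 24; next at idx=5:; next delta becomes 30; next at idx=6:; next delta becomes 36; next at idx=7:; next delta becomes 42; next final value 56
42 != 56, so the rewrite changes behavior.
verdict: not equivalent; witness: base=-1, step=-1


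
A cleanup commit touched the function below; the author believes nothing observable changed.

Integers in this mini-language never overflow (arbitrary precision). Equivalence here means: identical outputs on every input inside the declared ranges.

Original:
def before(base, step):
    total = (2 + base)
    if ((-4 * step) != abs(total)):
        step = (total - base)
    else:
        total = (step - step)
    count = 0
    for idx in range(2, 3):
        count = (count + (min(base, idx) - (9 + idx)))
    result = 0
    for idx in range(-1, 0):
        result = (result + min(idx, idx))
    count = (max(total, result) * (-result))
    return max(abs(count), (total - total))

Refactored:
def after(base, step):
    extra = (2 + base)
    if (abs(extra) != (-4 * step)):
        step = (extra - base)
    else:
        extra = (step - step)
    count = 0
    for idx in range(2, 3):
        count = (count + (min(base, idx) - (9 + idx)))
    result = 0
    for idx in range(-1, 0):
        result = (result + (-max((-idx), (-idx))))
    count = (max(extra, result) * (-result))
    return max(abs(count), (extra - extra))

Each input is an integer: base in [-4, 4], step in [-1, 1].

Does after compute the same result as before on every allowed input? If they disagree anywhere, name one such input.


This is a faithful refactor — min/max/abs usage differs, and local variable names differ, but the computed results match everywhere.
One worked example (base=1, step=0) — before: total becomes 3; next ((-4 * step) != abs(total)) evaluates to true; next step becomes 2; next count becomes 0; next at idx=2:; next count becomes -10; next result becomes 0; next at idx=-1:; next result becomes -1; next count becomes 3; next final value 3; after: extra becomes 3; next (abs(extra) != (-4 * step)) evaluates to true; next step becomes 2; next count becomes 0; next at idx=2:; next count becomes -10; next result becomes 0; next at idx=-1:; next result becomes -1; next count becomes 3; next final value 3; agreement on 3.
Across all 27 domain points the two functions coincide.
verdict: equivalent


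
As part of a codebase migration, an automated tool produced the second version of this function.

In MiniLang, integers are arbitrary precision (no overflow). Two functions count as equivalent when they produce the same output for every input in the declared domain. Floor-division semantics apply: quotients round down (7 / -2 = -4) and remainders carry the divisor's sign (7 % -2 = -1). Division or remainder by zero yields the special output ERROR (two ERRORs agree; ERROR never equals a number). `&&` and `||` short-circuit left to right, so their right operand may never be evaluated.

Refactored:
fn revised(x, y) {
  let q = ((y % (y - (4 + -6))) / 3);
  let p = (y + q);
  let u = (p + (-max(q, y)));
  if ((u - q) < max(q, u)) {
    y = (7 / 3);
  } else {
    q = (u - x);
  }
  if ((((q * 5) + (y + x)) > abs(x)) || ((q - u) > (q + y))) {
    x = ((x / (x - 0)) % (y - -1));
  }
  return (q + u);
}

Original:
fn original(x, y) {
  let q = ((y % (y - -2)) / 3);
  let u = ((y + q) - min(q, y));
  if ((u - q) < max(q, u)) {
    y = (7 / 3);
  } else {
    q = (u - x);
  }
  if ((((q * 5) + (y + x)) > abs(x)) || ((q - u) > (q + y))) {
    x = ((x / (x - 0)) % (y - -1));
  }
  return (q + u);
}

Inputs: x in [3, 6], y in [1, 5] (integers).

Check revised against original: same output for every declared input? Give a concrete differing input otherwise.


Run the pair on x=3, y=1.
original: q := 0 | u := 1 | ((u - q) < max(q, u)): false | q := -2 | ((((q * 5) + (y + x)) > abs(x)) || ((q - u) > (q + y))): false | result -1
revised: q := 0 | p := 1 | u := 0 | ((u - q) < max(q, u)): false | q := -3 | ((((q * 5) + (y + x)) > abs(x)) || ((q - u) > (q + y))): false | result -3
-1 and -3 differ, so these are not the same function on this domain.
verdict: not equivalent; witness: x=3, y=1


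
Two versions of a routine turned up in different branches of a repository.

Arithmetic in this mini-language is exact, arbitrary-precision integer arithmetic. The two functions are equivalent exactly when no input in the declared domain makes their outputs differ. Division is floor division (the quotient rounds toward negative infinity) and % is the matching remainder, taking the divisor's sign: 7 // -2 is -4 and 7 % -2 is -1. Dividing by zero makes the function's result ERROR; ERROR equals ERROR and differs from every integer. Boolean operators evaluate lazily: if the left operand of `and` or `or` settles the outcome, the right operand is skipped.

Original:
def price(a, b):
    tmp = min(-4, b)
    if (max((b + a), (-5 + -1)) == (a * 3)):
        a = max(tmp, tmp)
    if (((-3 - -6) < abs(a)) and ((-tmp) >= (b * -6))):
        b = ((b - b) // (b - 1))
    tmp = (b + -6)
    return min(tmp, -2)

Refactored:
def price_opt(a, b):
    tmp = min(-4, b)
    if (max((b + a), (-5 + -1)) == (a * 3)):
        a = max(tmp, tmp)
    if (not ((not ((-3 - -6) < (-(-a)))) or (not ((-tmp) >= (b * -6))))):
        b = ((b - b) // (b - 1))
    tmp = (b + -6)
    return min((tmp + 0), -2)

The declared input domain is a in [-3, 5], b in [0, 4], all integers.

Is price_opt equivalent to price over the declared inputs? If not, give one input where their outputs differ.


These are not equivalent — on a=1, b=2 the outputs split (-6 vs -4).
price: tmp becomes -4; next (max((b + a), (-5 + -1)) == (a * 3)) evaluates to true; next a becomes -4; next (((-3 - -6) < abs(a)) and ((-tmp) >= (b * -6))) evaluates to true; next b becomes 0; next tmp becomes -6; next final value -6
price_opt: tmp becomes -4; next (max((b + a), (-5 + -1)) == (a * 3)) evaluates to true; next a becomes -4; next (not ((not ((-3 - -6) < (-(-a)))) or (not ((-tmp) >= (b * -6))))) evaluates to false; next tmp becomes -4; next final value -4
verdict: not equivalent; witness: a=1, b=2


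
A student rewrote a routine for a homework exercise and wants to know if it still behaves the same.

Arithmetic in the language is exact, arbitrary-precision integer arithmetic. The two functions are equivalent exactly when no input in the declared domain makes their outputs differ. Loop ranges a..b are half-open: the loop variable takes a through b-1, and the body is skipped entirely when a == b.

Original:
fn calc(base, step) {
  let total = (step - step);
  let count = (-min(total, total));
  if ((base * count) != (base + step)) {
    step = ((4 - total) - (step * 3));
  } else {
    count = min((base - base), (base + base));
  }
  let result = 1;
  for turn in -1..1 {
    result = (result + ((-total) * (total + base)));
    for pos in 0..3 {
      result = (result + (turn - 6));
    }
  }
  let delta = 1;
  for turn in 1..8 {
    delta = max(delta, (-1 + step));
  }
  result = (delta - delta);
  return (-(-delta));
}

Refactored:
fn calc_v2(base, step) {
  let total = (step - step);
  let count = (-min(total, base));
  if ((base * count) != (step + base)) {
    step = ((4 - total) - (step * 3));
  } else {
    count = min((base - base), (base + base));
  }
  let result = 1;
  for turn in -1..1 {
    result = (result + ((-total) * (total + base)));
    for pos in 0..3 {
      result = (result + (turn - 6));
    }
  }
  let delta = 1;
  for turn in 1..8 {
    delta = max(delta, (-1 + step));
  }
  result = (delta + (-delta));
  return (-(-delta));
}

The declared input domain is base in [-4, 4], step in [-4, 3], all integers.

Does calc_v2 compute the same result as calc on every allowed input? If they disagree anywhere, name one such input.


These are not equivalent — on base=-3, step=3 the outputs split (2 vs 1).
calc: total := 0 | count := 0 | ((base * count) != (base + step)): false | count := -6 | result := 1 | iter turn=-1: | result := 1 | iter pos=0: | result := -6 | iter pos=1: | result := -13 | iter pos=2: | result := -20 | iter turn=0: | result := -20 | iter pos=0: | result := -26 | iter pos=1: | result := -32 | iter pos=2: | result := -38 | delta := 1 | iter turn=1: | delta := 2 | iter turn=2: | delta := 2 | iter turn=3: | delta := 2 | iter turn=4: | delta := 2 | iter turn=5: | delta := 2 | iter turn=6: | delta := 2 | iter turn=7: | delta := 2 | result := 0 | result 2
calc_v2: total := 0 | count := 3 | ((base * count) != (step + base)): true | step := -5 | result := 1 | iter turn=-1: | result := 1 | iter pos=0: | result := -6 | iter pos=1: | result := -13 | iter pos=2: | result := -20 | iter turn=0: | result := -20 | iter pos=0: | result := -26 | iter pos=1: | result := -32 | iter pos=2: | result := -38 | delta := 1 | iter turn=1: | delta := 1 | iter turn=2: | delta := 1 | iter turn=3: | delta := 1 | iter turn=4: | delta := 1 | iter turn=5: | delta := 1 | iter turn=6: | delta := 1 | iter turn=7: | delta := 1 | result := 0 | result 1
verdict: not equivalent; witness: base=-3, step=3


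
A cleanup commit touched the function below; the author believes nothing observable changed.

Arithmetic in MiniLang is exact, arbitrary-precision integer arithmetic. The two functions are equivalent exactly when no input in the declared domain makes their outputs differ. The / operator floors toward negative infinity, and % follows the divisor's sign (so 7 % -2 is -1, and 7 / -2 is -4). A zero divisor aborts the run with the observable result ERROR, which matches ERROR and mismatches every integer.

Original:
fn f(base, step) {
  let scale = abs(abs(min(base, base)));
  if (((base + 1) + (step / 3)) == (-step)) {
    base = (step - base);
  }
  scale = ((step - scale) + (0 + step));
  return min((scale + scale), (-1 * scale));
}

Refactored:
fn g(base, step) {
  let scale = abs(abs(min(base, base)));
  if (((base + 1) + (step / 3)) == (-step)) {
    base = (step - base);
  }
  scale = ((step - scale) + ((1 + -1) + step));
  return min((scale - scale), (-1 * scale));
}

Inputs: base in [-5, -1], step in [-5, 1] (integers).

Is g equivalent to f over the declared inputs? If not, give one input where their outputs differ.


The rewrite breaks on base=-5, step=-5, where the results are -30 and 0.
f: scale becomes 5; next (((base + 1) + (step / 3)) == (-step)) evaluates to false; next scale becomes -15; next final value -30
g: scale becomes 5; next (((base + 1) + (step / 3)) == (-step)) evaluates to false; next scale becomes -15; next final value 0
verdict: not equivalent; witness: base=-5, step=-5


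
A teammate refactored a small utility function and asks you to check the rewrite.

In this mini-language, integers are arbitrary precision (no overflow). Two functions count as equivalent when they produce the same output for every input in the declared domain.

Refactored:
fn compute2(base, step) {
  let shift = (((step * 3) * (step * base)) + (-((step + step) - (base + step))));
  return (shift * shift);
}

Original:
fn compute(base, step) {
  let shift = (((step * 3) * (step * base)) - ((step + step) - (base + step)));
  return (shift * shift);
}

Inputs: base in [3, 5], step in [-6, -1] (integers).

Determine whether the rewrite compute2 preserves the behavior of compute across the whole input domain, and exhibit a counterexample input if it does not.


The two are interchangeable: arithmetic usage differs, and every declared input agrees.
As a probe, take base=4, step=-2: compute runs shift=54, then returns 2916; compute2 runs shift=54, then returns 2916; both end at 2916.
Every one of the 18 inputs gives matching results.
verdict: equivalent
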